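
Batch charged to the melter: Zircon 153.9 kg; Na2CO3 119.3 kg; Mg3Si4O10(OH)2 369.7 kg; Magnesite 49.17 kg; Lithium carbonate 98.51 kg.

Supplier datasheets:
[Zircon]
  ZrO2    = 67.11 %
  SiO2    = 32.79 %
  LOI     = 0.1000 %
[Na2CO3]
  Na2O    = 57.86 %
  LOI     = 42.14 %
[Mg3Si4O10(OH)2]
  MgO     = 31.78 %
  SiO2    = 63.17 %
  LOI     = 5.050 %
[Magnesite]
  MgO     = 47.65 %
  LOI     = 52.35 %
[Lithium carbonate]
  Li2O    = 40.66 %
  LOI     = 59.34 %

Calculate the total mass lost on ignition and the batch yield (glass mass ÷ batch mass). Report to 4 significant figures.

LOI loss = 153.3 kg; glass = 637.3 kg; yield = 80.61%

Working values are printed, rounded to 4 significant figures, across the worked steps — each numeric step holds exact precision throughout. Each reported figure receives exactly one rounding; derived quantities, which include yield, five oxide percentages, net glass mass, ignition loss, the totals, are re-derived at full float precision, exactly as shown in the question or the answer, from the batch weights at 637.3 kg of glass.
Each material's LOI contribution:
  Zircon: 153.9 × 0.001000 = 0.1539 kg
  Na2CO3: 119.3 × 0.4214 = 50.27 kg
  Mg3Si4O10(OH)2: 369.7 × 0.05050 = 18.67 kg
  Magnesite: 49.17 × 0.5235 = 25.74 kg
  Lithium carbonate: 98.51 × 0.5934 = 58.46 kg
Total LOI = 153.3 kg
Glass = batch − LOI = 790.6 − 153.3 = 637.3 kg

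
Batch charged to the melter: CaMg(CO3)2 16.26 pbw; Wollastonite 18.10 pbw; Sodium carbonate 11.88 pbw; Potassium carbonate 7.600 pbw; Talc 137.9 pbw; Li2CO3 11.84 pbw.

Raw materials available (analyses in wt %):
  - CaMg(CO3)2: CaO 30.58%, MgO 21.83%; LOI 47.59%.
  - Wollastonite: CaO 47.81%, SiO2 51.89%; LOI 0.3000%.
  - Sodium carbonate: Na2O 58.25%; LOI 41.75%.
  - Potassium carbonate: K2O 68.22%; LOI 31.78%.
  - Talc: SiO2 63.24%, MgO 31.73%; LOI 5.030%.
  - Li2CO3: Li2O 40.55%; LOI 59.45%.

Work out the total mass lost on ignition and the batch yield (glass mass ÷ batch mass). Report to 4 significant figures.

LOI loss = 29.14 pbw; glass = 174.4 pbw; yield = 85.68%

The whole derivation maintains full float precision at every stage. Working values are shown (rounded to 4 significant digits) at each printed step; a single rounding yields every reported result. All derived quantities are rebuilt at full float precision (the totals, LOI, glass mass, the yield, six oxide percentages) using the weight values for 174.4 pbw of glass, exactly as shown in the problem or the answer.
Loss on ignition, line by line:
  CaMg(CO3)2: 16.26 × 0.4759 = 7.738 pbw
  Wollastonite: 18.10 × 0.003000 = 0.05430 pbw
  Sodium carbonate: 11.88 × 0.4175 = 4.960 pbw
  Potassium carbonate: 7.600 × 0.3178 = 2.415 pbw
  Talc: 137.9 × 0.05030 = 6.936 pbw
  Li2CO3: 11.84 × 0.5945 = 7.039 pbw
Total LOI = 29.14 pbw
Glass = batch − LOI = 203.6 − 29.14 = 174.4 pbw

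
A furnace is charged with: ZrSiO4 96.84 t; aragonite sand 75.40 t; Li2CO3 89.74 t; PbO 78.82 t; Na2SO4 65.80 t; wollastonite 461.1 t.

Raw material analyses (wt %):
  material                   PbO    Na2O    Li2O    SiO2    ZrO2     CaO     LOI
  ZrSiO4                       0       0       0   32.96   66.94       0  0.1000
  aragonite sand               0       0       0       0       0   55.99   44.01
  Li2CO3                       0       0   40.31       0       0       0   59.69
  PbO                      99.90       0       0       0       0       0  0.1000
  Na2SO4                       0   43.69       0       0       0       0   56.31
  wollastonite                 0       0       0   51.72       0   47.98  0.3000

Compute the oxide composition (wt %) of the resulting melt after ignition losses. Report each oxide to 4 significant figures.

Glass mass = 742.3 t (batch 867.7 − LOI 125.4).
Composition: PbO 10.61%, Na2O 3.873%, Li2O 4.873%, SiO2 36.43%, ZrO2 8.732%, CaO 35.49%

Working values are printed, rounded to 4 significant digits, when written out — the working math maintains exact precision in every operation; each reported number is rounded a single time; all derived quantities are recomputed using the weight values for 742.3 t of glass in full float precision (totals, ignition loss, glass mass, the six compositions, yield), as written in question or answer.
Delivered oxide masses:
  PbO: 78.82·0.9990 = 78.74 t
  Na2O: 65.80·0.4369 = 28.75 t
  Li2O: 89.74·0.4031 = 36.17 t
  SiO2: 96.84·0.3296 + 461.1·0.5172 = 270.4 t
  ZrO2: 96.84·0.6694 = 64.82 t
  CaO: 75.40·0.5599 + 461.1·0.4798 = 263.5 t
LOI: 96.84·0.001000 + 75.40·0.4401 + 89.74·0.5969 + 78.82·0.001000 + 65.80·0.5631 + 461.1·0.003000 = 125.4 t
Net of LOI, the glass mass = 867.7 − 125.4 = 742.3 t (matching Σ of the oxides)
wt %: oxide over glass, times 100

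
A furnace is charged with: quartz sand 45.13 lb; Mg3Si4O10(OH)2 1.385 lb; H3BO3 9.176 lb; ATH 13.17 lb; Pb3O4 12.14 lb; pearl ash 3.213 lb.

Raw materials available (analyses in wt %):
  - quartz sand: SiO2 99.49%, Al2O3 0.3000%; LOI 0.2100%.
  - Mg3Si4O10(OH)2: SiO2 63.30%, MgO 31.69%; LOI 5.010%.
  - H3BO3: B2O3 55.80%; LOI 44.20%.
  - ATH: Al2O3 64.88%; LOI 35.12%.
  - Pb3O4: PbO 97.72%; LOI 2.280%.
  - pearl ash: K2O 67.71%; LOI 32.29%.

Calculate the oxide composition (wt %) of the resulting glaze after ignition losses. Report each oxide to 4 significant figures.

Glass mass = 74.05 lb (batch 84.21 − LOI 10.16).
Composition: SiO2 61.81%, Al2O3 11.72%, PbO 16.02%, B2O3 6.914%, MgO 0.5927%, K2O 2.938%

Each numeric step holds exact precision at each step — working values are printed rounded to 4 significant digits; each reported result takes just one rounding — derived quantities, including glass mass, the yield, the totals, the six compositions, LOI, are recomputed from the weighed amounts per 74.05 lb of glass at full precision as they appear in the question or the answer.
Delivered oxide masses:
  SiO2: 45.13·0.9949 + 1.385·0.6330 = 45.78 lb
  Al2O3: 45.13·0.003000 + 13.17·0.6488 = 8.680 lb
  PbO: 12.14·0.9772 = 11.86 lb
  B2O3: 9.176·0.5580 = 5.120 lb
  MgO: 1.385·0.3169 = 0.4389 lb
  K2O: 3.213·0.6771 = 2.176 lb
LOI: 45.13·0.002100 + 1.385·0.05010 + 9.176·0.4420 + 13.17·0.3512 + 12.14·0.02280 + 3.213·0.3229 = 10.16 lb
Glass mass = batch − LOI = 84.21 − 10.16 = 74.05 lb (equal to the oxide-mass sum)
oxide / glass × 100 gives the wt %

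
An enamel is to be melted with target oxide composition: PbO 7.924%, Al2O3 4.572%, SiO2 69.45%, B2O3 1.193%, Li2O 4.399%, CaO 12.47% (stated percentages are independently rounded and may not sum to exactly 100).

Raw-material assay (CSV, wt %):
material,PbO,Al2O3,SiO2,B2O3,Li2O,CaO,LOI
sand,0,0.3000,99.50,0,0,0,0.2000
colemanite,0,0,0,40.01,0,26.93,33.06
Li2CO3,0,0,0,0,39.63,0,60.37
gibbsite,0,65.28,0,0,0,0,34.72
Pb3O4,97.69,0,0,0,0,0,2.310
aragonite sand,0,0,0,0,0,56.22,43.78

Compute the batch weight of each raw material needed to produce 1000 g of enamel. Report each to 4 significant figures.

All arithmetic maintains exact precision in every operation; mid-chain values appear (rounded to four significant figures) within the worked lines. Each reported value undergoes a single rounding. Derived quantities (the totals, six oxide percentages, net glass mass, ignition loss, the yield) are re-derived from the batch weights on 1000 g of glass at full float precision as quoted within the problem or the answer.
The oxide mass targets at 1000 g enamel:
  PbO: 7.924% × 1000 = 79.24 g
  Al2O3: 4.572% × 1000 = 45.72 g
  SiO2: 69.45% × 1000 = 694.5 g
  B2O3: 1.193% × 1000 = 11.93 g
  Li2O: 4.399% × 1000 = 43.99 g
  CaO: 12.47% × 1000 = 124.7 g
Mass-balance tally per oxide on the weights just shown, for the quoted basis mass (each sum matches its target mass once rounding is allowed for):
  PbO: 81.11·0.9769 = 79.24 g (target 79.24 g)
  Al2O3: 698.0·0.003000 + 66.83·0.6528 = 45.72 g (target 45.72 g)
  SiO2: 698.0·0.9950 = 694.5 g (target 694.5 g)
  B2O3: 29.82·0.4001 = 11.93 g (target 11.93 g)
  Li2O: 111.0·0.3963 = 43.99 g (target 43.99 g)
  CaO: 29.82·0.2693 + 207.5·0.5622 = 124.7 g (target 124.7 g)
Auditing the glass mass value: total batch − LOI = 1000 g (summing oxide targets gives 1000 g; stated basis 1000 g — any gap is answer rounding).
Summing the batch: Σ batch = 1194 g; Σ batch·LOI gives LOI loss = 194.2 g; as yield: glass ÷ batch → 83.74%.

Batch per 1000 g enamel:
  sand: 698.0 g
  colemanite: 29.82 g
  Li2CO3: 111.0 g
  gibbsite: 66.83 g
  Pb3O4: 81.11 g
  aragonite sand: 207.5 g
Total batch = 1194 g; LOI loss = 194.2 g; yield = 83.74%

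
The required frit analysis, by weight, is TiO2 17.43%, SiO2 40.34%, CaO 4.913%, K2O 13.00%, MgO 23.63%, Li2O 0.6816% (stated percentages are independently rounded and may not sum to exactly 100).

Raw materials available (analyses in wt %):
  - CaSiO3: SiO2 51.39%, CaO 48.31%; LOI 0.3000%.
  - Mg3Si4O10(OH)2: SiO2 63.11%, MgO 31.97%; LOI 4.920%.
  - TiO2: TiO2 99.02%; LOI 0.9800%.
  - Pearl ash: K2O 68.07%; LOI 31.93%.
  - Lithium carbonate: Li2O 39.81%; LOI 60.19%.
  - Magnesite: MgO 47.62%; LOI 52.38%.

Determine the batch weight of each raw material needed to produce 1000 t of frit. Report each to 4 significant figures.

Values along the way appear rounded to 4 significant figures in the printout — all arithmetic holds full precision throughout — each reported number is rounded just once — derived quantities (net glass mass, the six compositions, ignition loss, totals, yield) are recomputed starting from the weights for 1000 t of glass in full precision as set out in question or answer.
Target oxide masses per 1000 t frit:
  TiO2: 17.43% × 1000 = 174.3 t
  SiO2: 40.34% × 1000 = 403.4 t
  CaO: 4.913% × 1000 = 49.13 t
  K2O: 13.00% × 1000 = 130.0 t
  MgO: 23.63% × 1000 = 236.3 t
  Li2O: 0.6816% × 1000 = 6.816 t
Mass-balance tally per oxide given the weights on record, relative to the basis at hand (every target is met by its sum modulo rounding of the values):
  TiO2: 176.0·0.9902 = 174.3 t (target 174.3 t)
  SiO2: 101.7·0.5139 + 556.4·0.6311 = 403.4 t (target 403.4 t)
  CaO: 101.7·0.4831 = 49.13 t (target 49.13 t)
  K2O: 191.0·0.6807 = 130.0 t (target 130.0 t)
  MgO: 556.4·0.3197 + 122.7·0.4762 = 236.3 t (target 236.3 t)
  Li2O: 17.12·0.3981 = 6.815 t (target 6.816 t)
Glass-mass bookkeeping: net batch after ignition = 1000 t (oxide target masses add up to 999.9 t; the stated basis being 1000 t — rounding explains the deltas).
Batch total: Σ batch = 1165 t; LOI loss = Σ batch·LOI = 165.0 t; yield = glass ÷ total batch = 85.84%.

Batch per 1000 t frit:
  CaSiO3: 101.7 t
  Mg3Si4O10(OH)2: 556.4 t
  TiO2: 176.0 t
  Pearl ash: 191.0 t
  Lithium carbonate: 17.12 t
  Magnesite: 122.7 t
Total batch = 1165 t; LOI loss = 165.0 t; yield = 85.84%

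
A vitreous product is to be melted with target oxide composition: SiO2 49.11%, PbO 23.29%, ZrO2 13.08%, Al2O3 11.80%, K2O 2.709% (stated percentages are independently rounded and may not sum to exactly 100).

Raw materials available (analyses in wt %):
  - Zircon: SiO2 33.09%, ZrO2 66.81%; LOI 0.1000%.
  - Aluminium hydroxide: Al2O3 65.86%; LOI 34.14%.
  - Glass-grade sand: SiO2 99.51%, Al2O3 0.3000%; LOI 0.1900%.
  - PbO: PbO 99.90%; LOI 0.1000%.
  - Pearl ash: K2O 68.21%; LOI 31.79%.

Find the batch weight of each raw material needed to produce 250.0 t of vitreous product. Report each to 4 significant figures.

In-progress results are shown (rounded to four significant digits) in the working; all internal work runs at exact precision from first step to last; each reported value is rounded once only. Derived quantities are recomputed at full float precision (totals, ignition loss, net glass mass, the yield, the five compositions) using the weight values for 250.0 t of glass, as written in the question or the answer.
Per-oxide target masses for 250.0 t vitreous product:
  SiO2: 49.11% × 250.0 = 122.8 t
  PbO: 23.29% × 250.0 = 58.22 t
  ZrO2: 13.08% × 250.0 = 32.70 t
  Al2O3: 11.80% × 250.0 = 29.50 t
  K2O: 2.709% × 250.0 = 6.772 t
Checking each oxide sum on the weights just shown, under the basis named above (sums match the target masses exact up to rounding of places):
  SiO2: 48.94·0.3309 + 107.1·0.9951 = 122.8 t (target 122.8 t)
  PbO: 58.28·0.9990 = 58.22 t (target 58.22 t)
  ZrO2: 48.94·0.6681 = 32.70 t (target 32.70 t)
  Al2O3: 44.30·0.6586 + 107.1·0.003000 = 29.50 t (target 29.50 t)
  K2O: 9.929·0.6821 = 6.773 t (target 6.772 t)
Glass-mass closure: whole batch net of LOI = 250.0 t (oxide target masses add up to 250.0 t; stated basis 250.0 t — differing by rounding only).
Batch total: Σ batch = 268.5 t; LOI loss = Σ batch·LOI = 18.59 t; as yield: glass ÷ batch → 93.08%.

Batch per 250.0 t vitreous product:
  Zircon: 48.94 t
  Aluminium hydroxide: 44.30 t
  Glass-grade sand: 107.1 t
  PbO: 58.28 t
  Pearl ash: 9.929 t
Total batch = 268.5 t; LOI loss = 18.59 t; yield = 93.08%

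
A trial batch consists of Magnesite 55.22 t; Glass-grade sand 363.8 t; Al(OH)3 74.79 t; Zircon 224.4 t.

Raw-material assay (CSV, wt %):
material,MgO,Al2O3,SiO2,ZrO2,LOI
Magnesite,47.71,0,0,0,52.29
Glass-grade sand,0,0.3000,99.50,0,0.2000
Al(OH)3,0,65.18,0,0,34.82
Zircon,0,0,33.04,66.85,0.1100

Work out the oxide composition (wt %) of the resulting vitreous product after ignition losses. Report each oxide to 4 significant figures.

Glass mass = 662.3 t (batch 718.2 − LOI 55.89).
Composition: MgO 3.978%, Al2O3 7.525%, SiO2 65.85%, ZrO2 22.65%

Working values appear (rounded to 4 significant digits) across the worked steps. The working math runs at exact precision from start to finish — each reported value is rounded once only; derived quantities, which include yield, LOI, the totals, four oxide percentages, net glass mass, are carried in full float precision, as set out in question or answer, using the weight values at 662.3 t of glass.
Mass of each oxide from the mix:
  MgO: 55.22·0.4771 = 26.35 t
  Al2O3: 363.8·0.003000 + 74.79·0.6518 = 49.84 t
  SiO2: 363.8·0.9950 + 224.4·0.3304 = 436.1 t
  ZrO2: 224.4·0.6685 = 150.0 t
LOI: 55.22·0.5229 + 363.8·0.002000 + 74.79·0.3482 + 224.4·0.001100 = 55.89 t
Resulting glass, batch − LOI: 718.2 − 55.89 = 662.3 t (= Σ oxide masses)
wt %: oxide over glass, times 100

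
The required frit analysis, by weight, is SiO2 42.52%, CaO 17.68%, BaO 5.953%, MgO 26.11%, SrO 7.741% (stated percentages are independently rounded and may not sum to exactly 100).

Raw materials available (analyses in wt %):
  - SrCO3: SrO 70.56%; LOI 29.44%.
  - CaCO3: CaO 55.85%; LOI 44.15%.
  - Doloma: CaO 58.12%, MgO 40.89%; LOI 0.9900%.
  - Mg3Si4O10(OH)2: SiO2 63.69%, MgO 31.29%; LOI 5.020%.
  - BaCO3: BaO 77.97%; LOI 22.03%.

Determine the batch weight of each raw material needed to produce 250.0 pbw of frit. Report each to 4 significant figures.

Working values are displayed rounded off to 4 significant digits at each printed step; full precision is kept throughout; exactly one rounding is applied to each reported number — derived quantities (five oxide percentages, totals, net glass mass, yield, LOI) are rebuilt in full float precision from the batch weights for 250.0 pbw of glass as set out in problem or answer.
Target oxide masses per 250.0 pbw frit:
  SiO2: 42.52% × 250.0 = 106.3 pbw
  CaO: 17.68% × 250.0 = 44.20 pbw
  BaO: 5.953% × 250.0 = 14.88 pbw
  MgO: 26.11% × 250.0 = 65.28 pbw
  SrO: 7.741% × 250.0 = 19.35 pbw
Per-oxide balance check on the weights just shown, on the stated basis (target by target, the sums agree net of answer rounding effects):
  SiO2: 166.9·0.6369 = 106.3 pbw (target 106.3 pbw)
  CaO: 45.93·0.5585 + 31.92·0.5812 = 44.20 pbw (target 44.20 pbw)
  BaO: 19.09·0.7797 = 14.88 pbw (target 14.88 pbw)
  MgO: 31.92·0.4089 + 166.9·0.3129 = 65.28 pbw (target 65.28 pbw)
  SrO: 27.43·0.7056 = 19.35 pbw (target 19.35 pbw)
The glass-mass cross-check: total batch − LOI = 250.0 pbw (per-oxide target masses sum to 250.0 pbw; the stated basis being 250.0 pbw — a pure rounding effect).
Batch total: Σ batch = 291.3 pbw; ignition loss, Σ(batch × LOI) = 41.25 pbw; as yield: glass ÷ batch → 85.84%.

Batch per 250.0 pbw frit:
  SrCO3: 27.43 pbw
  CaCO3: 45.93 pbw
  Doloma: 31.92 pbw
  Mg3Si4O10(OH)2: 166.9 pbw
  BaCO3: 19.09 pbw
Total batch = 291.3 pbw; LOI loss = 41.25 pbw; yield = 85.84%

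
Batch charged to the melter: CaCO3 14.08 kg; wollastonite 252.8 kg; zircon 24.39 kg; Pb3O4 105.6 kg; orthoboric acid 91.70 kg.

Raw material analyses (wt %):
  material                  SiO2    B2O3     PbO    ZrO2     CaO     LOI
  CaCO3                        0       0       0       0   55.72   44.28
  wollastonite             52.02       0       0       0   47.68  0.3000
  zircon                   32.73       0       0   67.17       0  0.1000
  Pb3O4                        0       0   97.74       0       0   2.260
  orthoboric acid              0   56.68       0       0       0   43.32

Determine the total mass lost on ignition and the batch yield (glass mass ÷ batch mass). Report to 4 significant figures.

Each numeric step runs at full precision at every stage; working values are displayed, rounded to 4 significant figures, across the worked steps; a single rounding produces every reported number; derived quantities, including ignition loss, the five compositions, totals, net glass mass, yield, are carried from the batch weights at 439.4 kg of glass at full float precision, as written in the problem or answer text.
LOI of each material in turn:
  CaCO3: 14.08 × 0.4428 = 6.235 kg
  wollastonite: 252.8 × 0.003000 = 0.7584 kg
  zircon: 24.39 × 0.001000 = 0.02439 kg
  Pb3O4: 105.6 × 0.02260 = 2.387 kg
  orthoboric acid: 91.70 × 0.4332 = 39.72 kg
Total LOI = 49.13 kg
Glass = batch − LOI = 488.6 − 49.13 = 439.4 kg

LOI loss = 49.13 kg; glass = 439.4 kg; yield = 89.94%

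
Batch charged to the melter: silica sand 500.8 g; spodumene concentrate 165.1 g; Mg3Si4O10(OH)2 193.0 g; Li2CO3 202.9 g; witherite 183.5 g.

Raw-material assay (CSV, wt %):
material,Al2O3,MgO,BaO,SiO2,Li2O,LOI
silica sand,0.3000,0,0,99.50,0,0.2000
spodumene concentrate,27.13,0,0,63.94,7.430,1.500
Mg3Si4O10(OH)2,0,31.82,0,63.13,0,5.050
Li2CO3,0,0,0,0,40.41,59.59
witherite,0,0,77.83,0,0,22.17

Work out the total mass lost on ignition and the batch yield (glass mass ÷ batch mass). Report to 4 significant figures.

LOI loss = 174.8 g; glass = 1070 g; yield = 85.96%

The working math holds exact precision from first step to last; the intermediate values are printed, rounded to four significant digits, across the worked steps. A single rounding produces every reported figure — derived quantities (the five compositions, ignition loss, totals, net glass mass, the yield) are recomputed at full precision starting from the weights for 1070 g of glass, as quoted within the problem or answer text.
LOI of each material in turn:
  silica sand: 500.8 × 0.002000 = 1.002 g
  spodumene concentrate: 165.1 × 0.01500 = 2.476 g
  Mg3Si4O10(OH)2: 193.0 × 0.05050 = 9.747 g
  Li2CO3: 202.9 × 0.5959 = 120.9 g
  witherite: 183.5 × 0.2217 = 40.68 g
Total LOI = 174.8 g
Glass = batch − LOI = 1245 − 174.8 = 1070 g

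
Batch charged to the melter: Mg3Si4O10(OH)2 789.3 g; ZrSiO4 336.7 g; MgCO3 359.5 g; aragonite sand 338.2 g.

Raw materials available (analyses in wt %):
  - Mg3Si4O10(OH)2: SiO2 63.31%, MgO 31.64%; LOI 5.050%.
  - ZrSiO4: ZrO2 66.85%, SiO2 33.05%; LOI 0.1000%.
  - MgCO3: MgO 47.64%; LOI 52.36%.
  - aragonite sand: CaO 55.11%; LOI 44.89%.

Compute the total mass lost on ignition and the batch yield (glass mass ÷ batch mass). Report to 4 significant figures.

LOI loss = 380.2 g; glass = 1443 g; yield = 79.15%

Values along the way are printed rounded to four significant figures. Every computation holds full float precision at every stage — exactly one rounding lands on every reported figure — derived quantities, which include the totals, net glass mass, ignition loss, the four compositions, yield, are computed in full float precision, as quoted within problem or answer, using the weight values per 1443 g of glass.
LOI of each material in turn:
  Mg3Si4O10(OH)2: 789.3 × 0.05050 = 39.86 g
  ZrSiO4: 336.7 × 0.001000 = 0.3367 g
  MgCO3: 359.5 × 0.5236 = 188.2 g
  aragonite sand: 338.2 × 0.4489 = 151.8 g
Total LOI = 380.2 g
Glass = batch − LOI = 1824 − 380.2 = 1443 g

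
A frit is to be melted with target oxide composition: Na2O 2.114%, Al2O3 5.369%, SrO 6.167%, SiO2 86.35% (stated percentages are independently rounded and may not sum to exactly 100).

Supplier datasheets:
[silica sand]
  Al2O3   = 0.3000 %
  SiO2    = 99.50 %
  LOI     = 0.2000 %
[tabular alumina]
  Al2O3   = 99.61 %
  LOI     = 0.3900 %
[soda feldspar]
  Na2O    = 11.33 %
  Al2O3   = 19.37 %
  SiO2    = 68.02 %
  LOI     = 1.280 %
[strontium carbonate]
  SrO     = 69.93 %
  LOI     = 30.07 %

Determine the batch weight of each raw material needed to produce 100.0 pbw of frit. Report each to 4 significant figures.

The intermediate values appear (rounded to 4 significant digits) between the steps. The working math carries full float precision at every stage — every reported value receives exactly one rounding. All derived quantities are rebuilt from the batch weights for 100.0 pbw of glass in exact precision (ignition loss, totals, glass mass, the four compositions, the yield) exactly as printed in question or answer.
Per-oxide target masses for 100.0 pbw frit:
  Na2O: 2.114% × 100.0 = 2.114 pbw
  Al2O3: 5.369% × 100.0 = 5.369 pbw
  SrO: 6.167% × 100.0 = 6.167 pbw
  SiO2: 86.35% × 100.0 = 86.35 pbw
Checking each oxide sum using the reported weights, on the stated basis (delivered sums recover each target within answer rounding):
  Na2O: 18.66·0.1133 = 2.114 pbw (target 2.114 pbw)
  Al2O3: 74.03·0.003000 + 1.539·0.9961 + 18.66·0.1937 = 5.370 pbw (target 5.369 pbw)
  SrO: 8.819·0.6993 = 6.167 pbw (target 6.167 pbw)
  SiO2: 74.03·0.9950 + 18.66·0.6802 = 86.35 pbw (target 86.35 pbw)
Glass-mass bookkeeping: whole batch net of LOI = 100.0 pbw (the targets, summed, come to 100.0 pbw; against the stated basis, 100.0 pbw — deltas are rounding alone).
Batch total: Σ batch = 103.0 pbw; LOI removed, Σ of batch·LOI: 3.045 pbw; glass ÷ batch gives a yield of 97.05%.

Batch per 100.0 pbw frit:
  silica sand: 74.03 pbw
  tabular alumina: 1.539 pbw
  soda feldspar: 18.66 pbw
  strontium carbonate: 8.819 pbw
Total batch = 103.0 pbw; LOI loss = 3.045 pbw; yield = 97.05%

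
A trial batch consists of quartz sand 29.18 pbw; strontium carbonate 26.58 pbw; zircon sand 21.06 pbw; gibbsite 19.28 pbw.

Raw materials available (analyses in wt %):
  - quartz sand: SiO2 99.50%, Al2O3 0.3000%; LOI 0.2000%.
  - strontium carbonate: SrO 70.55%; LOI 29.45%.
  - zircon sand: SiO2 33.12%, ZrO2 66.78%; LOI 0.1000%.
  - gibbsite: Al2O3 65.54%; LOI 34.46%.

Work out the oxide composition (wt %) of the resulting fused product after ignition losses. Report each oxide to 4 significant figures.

Mid-chain values appear rounded to four significant digits at each printed step. All internal work runs at full precision all the way through. Every reported figure is rounded a single time. Derived quantities, including yield, totals, ignition loss, four oxide percentages, net glass mass, are recomputed using the weight values per 81.55 pbw of glass in full precision as quoted within problem or answer.
Per-oxide mass from batch:
  SiO2: 29.18·0.9950 + 21.06·0.3312 = 36.01 pbw
  Al2O3: 29.18·0.003000 + 19.28·0.6554 = 12.72 pbw
  SrO: 26.58·0.7055 = 18.75 pbw
  ZrO2: 21.06·0.6678 = 14.06 pbw
LOI: 29.18·0.002000 + 26.58·0.2945 + 21.06·0.001000 + 19.28·0.3446 = 14.55 pbw
Resulting glass, batch − LOI: 96.10 − 14.55 = 81.55 pbw (consistent with Σ oxide mass)
percent by weight: oxide/glass ×100

Glass mass = 81.55 pbw (batch 96.10 − LOI 14.55).
Composition: SiO2 44.16%, Al2O3 15.60%, SrO 23.00%, ZrO2 17.25%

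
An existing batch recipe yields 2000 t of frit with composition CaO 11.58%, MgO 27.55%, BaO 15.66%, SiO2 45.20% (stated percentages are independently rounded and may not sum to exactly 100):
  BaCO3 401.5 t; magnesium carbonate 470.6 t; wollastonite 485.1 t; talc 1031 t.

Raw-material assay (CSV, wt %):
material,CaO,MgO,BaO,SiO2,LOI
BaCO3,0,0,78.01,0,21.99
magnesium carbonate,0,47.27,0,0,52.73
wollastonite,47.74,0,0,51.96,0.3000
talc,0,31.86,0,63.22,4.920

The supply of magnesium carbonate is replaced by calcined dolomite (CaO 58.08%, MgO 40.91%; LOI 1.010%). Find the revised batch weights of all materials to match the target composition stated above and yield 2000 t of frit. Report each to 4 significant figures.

Revised batch per 2000 t frit:
  BaCO3: 401.5 t
  calcined dolomite: 305.7 t
  wollastonite: 113.2 t
  talc: 1337 t
Total batch = 2157 t; LOI loss = 157.5 t

Full precision is carried through the solve; mid-chain values are shown, with 4-significant-figure rounding, on the page. Every reported result takes exactly one rounding. All derived quantities, including the four compositions, the yield, LOI, net glass mass, the totals, are recomputed starting from the weights on 2000 t of glass at exact precision, precisely as stated by the question or the answer.
Target masses of each oxide per 2000 t frit:
  CaO: 11.58% × 2000 = 231.6 t
  MgO: 27.55% × 2000 = 551.0 t
  BaO: 15.66% × 2000 = 313.2 t
  SiO2: 45.20% × 2000 = 904.0 t
Mass-balance tally per oxide applying the batch weights above, versus the basis set out (sum by sum, the targets are met exact up to rounding of places):
  CaO: 305.7·0.5808 + 113.2·0.4774 = 231.6 t (target 231.6 t)
  MgO: 305.7·0.4091 + 1337·0.3186 = 551.0 t (target 551.0 t)
  BaO: 401.5·0.7801 = 313.2 t (target 313.2 t)
  SiO2: 113.2·0.5196 + 1337·0.6322 = 904.1 t (target 904.0 t)
Glass-mass bookkeeping: Σ batch − LOI loss = 2000 t (the targets, summed, come to 2000 t; stated basis 2000 t — deltas are rounding alone).
Adding the batch up: Σ batch = 2157 t; the LOI term Σ batch·LOI equals 157.5 t; yield: glass divided by total = 92.70%.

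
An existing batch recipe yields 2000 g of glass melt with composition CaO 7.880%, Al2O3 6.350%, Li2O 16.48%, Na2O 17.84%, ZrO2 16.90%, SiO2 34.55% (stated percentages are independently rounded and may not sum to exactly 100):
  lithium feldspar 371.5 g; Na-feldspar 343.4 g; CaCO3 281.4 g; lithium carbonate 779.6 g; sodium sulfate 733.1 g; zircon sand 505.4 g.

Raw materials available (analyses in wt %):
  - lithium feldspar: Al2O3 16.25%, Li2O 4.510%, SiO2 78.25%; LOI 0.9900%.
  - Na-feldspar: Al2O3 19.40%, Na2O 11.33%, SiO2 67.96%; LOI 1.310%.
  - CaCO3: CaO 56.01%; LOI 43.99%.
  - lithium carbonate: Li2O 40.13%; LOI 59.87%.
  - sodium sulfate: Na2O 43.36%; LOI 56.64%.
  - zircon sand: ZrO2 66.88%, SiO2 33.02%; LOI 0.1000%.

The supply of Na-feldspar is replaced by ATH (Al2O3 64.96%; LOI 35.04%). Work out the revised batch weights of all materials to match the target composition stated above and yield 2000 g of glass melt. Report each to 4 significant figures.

Working values appear (rounded to 4 significant figures) when written out. All internal work runs at exact precision in all steps — each reported number is rounded a single time; derived quantities (the yield, the totals, ignition loss, six oxide percentages, net glass mass) are carried using the weight values per 2000 g of glass in full precision, precisely as stated by either problem or answer.
The oxide mass targets at 2000 g glass melt:
  CaO: 7.880% × 2000 = 157.6 g
  Al2O3: 6.350% × 2000 = 127.0 g
  Li2O: 16.48% × 2000 = 329.6 g
  Na2O: 17.84% × 2000 = 356.8 g
  ZrO2: 16.90% × 2000 = 338.0 g
  SiO2: 34.55% × 2000 = 691.0 g
Oxide-by-oxide audit using the reported weights, versus the basis set out (target by target, the sums agree exact up to rounding of places):
  CaO: 281.4·0.5601 = 157.6 g (target 157.6 g)
  Al2O3: 669.8·0.1625 + 27.95·0.6496 = 127.0 g (target 127.0 g)
  Li2O: 669.8·0.04510 + 746.1·0.4013 = 329.6 g (target 329.6 g)
  Na2O: 822.9·0.4336 = 356.8 g (target 356.8 g)
  ZrO2: 505.4·0.6688 = 338.0 g (target 338.0 g)
  SiO2: 669.8·0.7825 + 505.4·0.3302 = 691.0 g (target 691.0 g)
Glass mass check: whole batch net of LOI = 2000 g (the targets, summed, come to 2000 g; with the basis standing at 2000 g — a pure rounding effect).
Summing the batch: Σ batch = 3054 g; ignition loss, Σ(batch × LOI) = 1053 g; as yield: glass ÷ batch → 65.50%.

Revised batch per 2000 g glass melt:
  lithium feldspar: 669.8 g
  ATH: 27.95 g
  CaCO3: 281.4 g
  lithium carbonate: 746.1 g
  sodium sulfate: 822.9 g
  zircon sand: 505.4 g
Total batch = 3054 g; LOI loss = 1053 g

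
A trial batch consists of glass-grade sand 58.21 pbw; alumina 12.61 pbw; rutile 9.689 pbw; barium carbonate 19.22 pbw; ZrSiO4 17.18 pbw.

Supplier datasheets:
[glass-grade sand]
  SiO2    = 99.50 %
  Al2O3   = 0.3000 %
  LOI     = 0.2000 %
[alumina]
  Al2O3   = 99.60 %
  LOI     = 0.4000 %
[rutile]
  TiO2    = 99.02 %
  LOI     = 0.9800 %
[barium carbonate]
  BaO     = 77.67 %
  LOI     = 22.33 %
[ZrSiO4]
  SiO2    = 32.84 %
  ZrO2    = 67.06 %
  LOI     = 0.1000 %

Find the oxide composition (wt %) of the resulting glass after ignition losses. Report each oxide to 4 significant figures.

Glass mass = 112.3 pbw (batch 116.9 − LOI 4.571).
Composition: SiO2 56.58%, BaO 13.29%, TiO2 8.540%, Al2O3 11.34%, ZrO2 10.26%

Each numeric step carries exact precision at all times. Mid-chain values are printed with 4-significant-digit rounding between the steps — each reported value sees exactly one rounding — all derived quantities, which include totals, ignition loss, five oxide percentages, glass mass, yield, are rebuilt in full precision, as given in question or answer, starting from the weights for 112.3 pbw of glass.
Mass of each oxide from the mix:
  SiO2: 58.21·0.9950 + 17.18·0.3284 = 63.56 pbw
  BaO: 19.22·0.7767 = 14.93 pbw
  TiO2: 9.689·0.9902 = 9.594 pbw
  Al2O3: 58.21·0.003000 + 12.61·0.9960 = 12.73 pbw
  ZrO2: 17.18·0.6706 = 11.52 pbw
LOI: 58.21·0.002000 + 12.61·0.004000 + 9.689·0.009800 + 19.22·0.2233 + 17.18·0.001000 = 4.571 pbw
Glass = total batch minus LOI = 116.9 − 4.571 = 112.3 pbw (= the summed oxide contributions)
oxide / glass × 100 gives the wt %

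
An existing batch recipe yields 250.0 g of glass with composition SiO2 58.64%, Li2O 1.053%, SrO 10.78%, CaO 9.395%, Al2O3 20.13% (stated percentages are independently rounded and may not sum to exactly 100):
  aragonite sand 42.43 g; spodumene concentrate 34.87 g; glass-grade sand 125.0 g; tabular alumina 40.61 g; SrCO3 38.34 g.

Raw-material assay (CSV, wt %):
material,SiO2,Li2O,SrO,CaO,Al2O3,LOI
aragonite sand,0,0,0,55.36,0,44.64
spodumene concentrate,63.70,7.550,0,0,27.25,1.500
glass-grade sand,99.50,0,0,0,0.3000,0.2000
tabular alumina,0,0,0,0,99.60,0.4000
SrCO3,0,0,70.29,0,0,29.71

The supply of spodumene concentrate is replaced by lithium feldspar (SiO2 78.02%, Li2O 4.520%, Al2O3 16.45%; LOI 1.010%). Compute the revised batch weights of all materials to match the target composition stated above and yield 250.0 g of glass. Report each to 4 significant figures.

Revised batch per 250.0 g glass:
  aragonite sand: 42.43 g
  lithium feldspar: 58.24 g
  glass-grade sand: 101.7 g
  tabular alumina: 40.60 g
  SrCO3: 38.34 g
Total batch = 281.3 g; LOI loss = 31.29 g

In-progress results appear, with 4-significant-digit rounding, in the working — the working math runs at exact precision through every step; every reported number is rounded once only; derived quantities are rebuilt using the weight values per 250.0 g of glass in full float precision (totals, net glass mass, five oxide percentages, LOI, the yield), as set out in the question or the answer.
Oxide-by-oxide targets in 250.0 g glass:
  SiO2: 58.64% × 250.0 = 146.6 g
  Li2O: 1.053% × 250.0 = 2.632 g
  SrO: 10.78% × 250.0 = 26.95 g
  CaO: 9.395% × 250.0 = 23.49 g
  Al2O3: 20.13% × 250.0 = 50.32 g
Per-oxide balance check working from each reported weight, per the basis as stated (each sum matches its target mass net of answer rounding effects):
  SiO2: 58.24·0.7802 + 101.7·0.9950 = 146.6 g (target 146.6 g)
  Li2O: 58.24·0.04520 = 2.632 g (target 2.632 g)
  SrO: 38.34·0.7029 = 26.95 g (target 26.95 g)
  CaO: 42.43·0.5536 = 23.49 g (target 23.49 g)
  Al2O3: 58.24·0.1645 + 101.7·0.003000 + 40.60·0.9960 = 50.32 g (target 50.32 g)
Auditing the glass mass value: whole batch net of LOI = 250.0 g (per-oxide target masses sum to 250.0 g; versus the stated basis of 250.0 g — deltas are rounding alone).
Batch grand total — Σ batch = 281.3 g; the LOI term Σ batch·LOI equals 31.29 g; glass ÷ batch gives a yield of 88.88%.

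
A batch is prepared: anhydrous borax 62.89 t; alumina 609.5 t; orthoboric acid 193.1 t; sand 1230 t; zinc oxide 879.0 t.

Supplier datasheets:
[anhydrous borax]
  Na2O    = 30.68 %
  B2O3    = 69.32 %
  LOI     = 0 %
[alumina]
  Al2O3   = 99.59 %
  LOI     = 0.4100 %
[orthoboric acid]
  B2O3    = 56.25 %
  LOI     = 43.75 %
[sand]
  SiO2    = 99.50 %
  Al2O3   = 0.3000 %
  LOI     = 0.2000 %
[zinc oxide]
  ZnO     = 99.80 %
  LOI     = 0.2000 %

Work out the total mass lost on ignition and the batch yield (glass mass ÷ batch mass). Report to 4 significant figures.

In-progress results appear (rounded to 4 significant figures) alongside each step; every computation runs at full precision from first step to last. Each reported number is rounded exactly once. The derived quantities (totals, net glass mass, the five compositions, ignition loss, yield) are re-derived using the weight values at 2883 t of glass at full float precision as they appear in problem or answer.
Ignition loss by material:
  anhydrous borax: 62.89 × 0 = 0 t
  alumina: 609.5 × 0.004100 = 2.499 t
  orthoboric acid: 193.1 × 0.4375 = 84.48 t
  sand: 1230 × 0.002000 = 2.460 t
  zinc oxide: 879.0 × 0.002000 = 1.758 t
Total LOI = 91.20 t
Glass = batch − LOI = 2974 − 91.20 = 2883 t

LOI loss = 91.20 t; glass = 2883 t; yield = 96.93%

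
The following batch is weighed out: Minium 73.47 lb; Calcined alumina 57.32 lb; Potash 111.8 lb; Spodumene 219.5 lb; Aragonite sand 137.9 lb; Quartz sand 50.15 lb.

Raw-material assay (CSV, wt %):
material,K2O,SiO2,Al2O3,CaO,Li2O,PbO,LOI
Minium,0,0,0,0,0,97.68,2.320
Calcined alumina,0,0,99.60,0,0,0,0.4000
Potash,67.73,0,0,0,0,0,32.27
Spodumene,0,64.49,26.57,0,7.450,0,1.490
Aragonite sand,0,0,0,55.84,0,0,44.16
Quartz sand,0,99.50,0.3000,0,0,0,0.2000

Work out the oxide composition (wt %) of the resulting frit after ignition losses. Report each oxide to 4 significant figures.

Glass mass = 547.9 lb (batch 650.1 − LOI 102.3).
Composition: K2O 13.82%, SiO2 34.95%, Al2O3 21.09%, CaO 14.06%, Li2O 2.985%, PbO 13.10%

Each numeric step holds exact precision through the solve. The intermediate values are printed (rounded to 4 significant digits) when written out — every reported figure receives exactly one rounding. All derived quantities are computed at full float precision (glass mass, ignition loss, the totals, the yield, the six compositions) from the batch weights for 547.9 lb of glass exactly as shown in question or answer.
Oxide masses out of the charge:
  K2O: 111.8·0.6773 = 75.72 lb
  SiO2: 219.5·0.6449 + 50.15·0.9950 = 191.5 lb
  Al2O3: 57.32·0.9960 + 219.5·0.2657 + 50.15·0.003000 = 115.6 lb
  CaO: 137.9·0.5584 = 77.00 lb
  Li2O: 219.5·0.07450 = 16.35 lb
  PbO: 73.47·0.9768 = 71.77 lb
LOI: 73.47·0.02320 + 57.32·0.004000 + 111.8·0.3227 + 219.5·0.01490 + 137.9·0.4416 + 50.15·0.002000 = 102.3 lb
Resulting glass, batch − LOI: 650.1 − 102.3 = 547.9 lb (matching Σ of the oxides)
percent by weight: oxide/glass ×100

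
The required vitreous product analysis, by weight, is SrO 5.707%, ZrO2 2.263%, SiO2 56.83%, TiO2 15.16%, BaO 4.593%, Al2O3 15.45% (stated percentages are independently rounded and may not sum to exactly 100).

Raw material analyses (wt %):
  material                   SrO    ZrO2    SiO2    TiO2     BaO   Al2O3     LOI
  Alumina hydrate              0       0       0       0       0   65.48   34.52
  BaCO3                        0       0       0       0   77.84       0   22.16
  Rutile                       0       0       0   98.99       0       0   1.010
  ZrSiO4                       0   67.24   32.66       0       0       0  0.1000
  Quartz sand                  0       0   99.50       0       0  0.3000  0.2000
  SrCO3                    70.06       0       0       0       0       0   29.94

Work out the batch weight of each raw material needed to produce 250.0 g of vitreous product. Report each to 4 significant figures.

All internal work runs at full float precision through every step. Intermediates are shown, with 4-significant-digit rounding, in the working; each reported value is rounded a single time; the derived quantities, which include the yield, net glass mass, totals, six oxide percentages, ignition loss, are recomputed at exact precision, as written in the question or the answer, using the weight values at 250.0 g of glass.
The oxide mass targets at 250.0 g vitreous product:
  SrO: 5.707% × 250.0 = 14.27 g
  ZrO2: 2.263% × 250.0 = 5.658 g
  SiO2: 56.83% × 250.0 = 142.1 g
  TiO2: 15.16% × 250.0 = 37.90 g
  BaO: 4.593% × 250.0 = 11.48 g
  Al2O3: 15.45% × 250.0 = 38.62 g
Verifying the oxide balance with the batch weights as given, at the basis given (summed amounts equal target values up to rounding of the answer):
  SrO: 20.36·0.7006 = 14.26 g (target 14.27 g)
  ZrO2: 8.414·0.6724 = 5.658 g (target 5.658 g)
  SiO2: 8.414·0.3266 + 140.0·0.9950 = 142.0 g (target 142.1 g)
  TiO2: 38.29·0.9899 = 37.90 g (target 37.90 g)
  BaO: 14.75·0.7784 = 11.48 g (target 11.48 g)
  Al2O3: 58.35·0.6548 + 140.0·0.003000 = 38.63 g (target 38.62 g)
Glass-mass closure: batch Σ − ignition loss = 250.0 g (summing oxide targets gives 250.0 g; the stated basis being 250.0 g — gaps are rounding artifacts).
Batch total: Σ batch = 280.2 g; the LOI term Σ batch·LOI equals 30.18 g; yield, glass over the total, = 89.23%.

Batch per 250.0 g vitreous product:
  Alumina hydrate: 58.35 g
  BaCO3: 14.75 g
  Rutile: 38.29 g
  ZrSiO4: 8.414 g
  Quartz sand: 140.0 g
  SrCO3: 20.36 g
Total batch = 280.2 g; LOI loss = 30.18 g; yield = 89.23%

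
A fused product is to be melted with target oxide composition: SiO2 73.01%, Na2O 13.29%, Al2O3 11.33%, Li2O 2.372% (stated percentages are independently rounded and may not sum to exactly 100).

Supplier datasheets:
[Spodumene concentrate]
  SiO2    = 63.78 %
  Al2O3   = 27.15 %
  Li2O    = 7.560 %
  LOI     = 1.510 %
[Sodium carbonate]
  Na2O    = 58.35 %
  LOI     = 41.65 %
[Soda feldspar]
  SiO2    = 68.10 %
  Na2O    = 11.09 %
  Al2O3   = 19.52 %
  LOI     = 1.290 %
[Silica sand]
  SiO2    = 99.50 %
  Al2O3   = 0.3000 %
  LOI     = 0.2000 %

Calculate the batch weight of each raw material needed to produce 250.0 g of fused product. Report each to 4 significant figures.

Batch per 250.0 g fused product:
  Spodumene concentrate: 78.44 g
  Sodium carbonate: 50.42 g
  Soda feldspar: 34.32 g
  Silica sand: 109.7 g
Total batch = 272.9 g; LOI loss = 22.85 g; yield = 91.63%

Rounding to four significant figures extends to every working value as displayed — full float precision is carried through the solve. A single rounding completes each reported number — all derived quantities (the yield, LOI, net glass mass, the totals, four oxide percentages) are computed in full precision using the weight values on 250.0 g of glass, as set out in question or answer.
Oxide mass targets, per 250.0 g fused product:
  SiO2: 73.01% × 250.0 = 182.5 g
  Na2O: 13.29% × 250.0 = 33.22 g
  Al2O3: 11.33% × 250.0 = 28.32 g
  Li2O: 2.372% × 250.0 = 5.930 g
Per-oxide balance check applying the batch weights above, on the stated basis (sums match the target masses up to rounding of the answer):
  SiO2: 78.44·0.6378 + 34.32·0.6810 + 109.7·0.9950 = 182.6 g (target 182.5 g)
  Na2O: 50.42·0.5835 + 34.32·0.1109 = 33.23 g (target 33.22 g)
  Al2O3: 78.44·0.2715 + 34.32·0.1952 + 109.7·0.003000 = 28.32 g (target 28.32 g)
  Li2O: 78.44·0.07560 = 5.930 g (target 5.930 g)
Glass-mass closure: Σ batch − LOI loss = 250.0 g (the targets, summed, come to 250.0 g; with the basis standing at 250.0 g — gaps are rounding artifacts).
Batch grand total — Σ batch = 272.9 g; LOI loss = Σ batch·LOI = 22.85 g; the yield ratio, glass ÷ batch: 91.63%.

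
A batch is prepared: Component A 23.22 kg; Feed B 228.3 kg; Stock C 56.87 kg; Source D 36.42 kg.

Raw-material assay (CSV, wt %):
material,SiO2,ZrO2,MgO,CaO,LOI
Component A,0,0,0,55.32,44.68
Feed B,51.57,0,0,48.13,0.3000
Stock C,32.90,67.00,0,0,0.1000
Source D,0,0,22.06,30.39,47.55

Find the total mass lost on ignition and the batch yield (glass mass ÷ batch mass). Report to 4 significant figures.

The intermediate values are displayed rounded to 4 significant digits — each numeric step keeps full float precision from first step to last. Each reported value is rounded just once; the derived quantities, including the yield, net glass mass, totals, ignition loss, four oxide percentages, are carried using the weight values on 316.4 kg of glass in exact precision as written in the question or the answer.
Per-material ignition loss:
  Component A: 23.22 × 0.4468 = 10.37 kg
  Feed B: 228.3 × 0.003000 = 0.6849 kg
  Stock C: 56.87 × 0.001000 = 0.05687 kg
  Source D: 36.42 × 0.4755 = 17.32 kg
Total LOI = 28.43 kg
Glass = batch − LOI = 344.8 − 28.43 = 316.4 kg

LOI loss = 28.43 kg; glass = 316.4 kg; yield = 91.75%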